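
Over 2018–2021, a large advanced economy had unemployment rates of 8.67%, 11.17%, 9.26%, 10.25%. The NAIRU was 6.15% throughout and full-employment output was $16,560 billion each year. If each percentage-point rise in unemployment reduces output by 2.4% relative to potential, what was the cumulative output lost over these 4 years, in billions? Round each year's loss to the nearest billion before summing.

$5,863 billion

Year 2018: gap = -2.4 × (8.67 - 6.15) = -6.048%, loss ≈ 16560 × 6.048/100 ≈ 1002.
Year 2019: gap = -2.4 × (11.17 - 6.15) = -12.048%, loss ≈ 16560 × 12.048/100 ≈ 1995.
Year 2020: gap = -2.4 × (9.26 - 6.15) = -7.464%, loss ≈ 16560 × 7.464/100 ≈ 1236.
Year 2021: gap = -2.4 × (10.25 - 6.15) = -9.84%, loss ≈ 16560 × 9.84/100 ≈ 1630.
Total lost output = 1002 + 1995 + 1236 + 1630 = 5863 billion.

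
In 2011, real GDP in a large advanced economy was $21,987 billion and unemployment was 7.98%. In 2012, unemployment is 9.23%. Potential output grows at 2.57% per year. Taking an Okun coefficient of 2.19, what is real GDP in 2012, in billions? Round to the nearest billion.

$21,950 billion

Δu = 9.23 - 7.98 = 1.25 points.
Okun's law (growth form): g_Y = g_Y* - β × Δu = 2.57 - 2.19 × (1.25) = 2.57 - 2.7375 = -0.1675%.
Real GDP in the next year = 21987 × (1 - 0.1675/100) = 21987 × 0.998325 ≈ 21950 billion.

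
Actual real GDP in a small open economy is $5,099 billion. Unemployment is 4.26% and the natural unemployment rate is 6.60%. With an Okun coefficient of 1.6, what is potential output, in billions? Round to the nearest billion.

$4,915 billion

Unemployment gap = 4.26 - 6.6 = -2.34 points, so output gap = -1.6 × (-2.34) = 3.744%.
Since Y = Y* × (1 + gap/100), Y* = 5099/1.03744 ≈ 4915 billion.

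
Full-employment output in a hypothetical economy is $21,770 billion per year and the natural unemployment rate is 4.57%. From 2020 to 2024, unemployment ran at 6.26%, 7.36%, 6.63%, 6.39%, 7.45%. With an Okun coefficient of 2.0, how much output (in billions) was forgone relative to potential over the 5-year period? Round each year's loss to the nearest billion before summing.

$4,894 billion

Year 2020: gap = -2.0 × (6.26 - 4.57) = -3.38%, loss ≈ 21770 × 3.38/100 ≈ 736.
Year 2021: gap = -2.0 × (7.36 - 4.57) = -5.58%, loss ≈ 21770 × 5.58/100 ≈ 1215.
Year 2022: gap = -2.0 × (6.63 - 4.57) = -4.12%, loss ≈ 21770 × 4.12/100 ≈ 897.
Year 2023: gap = -2.0 × (6.39 - 4.57) = -3.64%, loss ≈ 21770 × 3.64/100 ≈ 792.
Year 2024: gap = -2.0 × (7.45 - 4.57) = -5.76%, loss ≈ 21770 × 5.76/100 ≈ 1254.
Total lost output = 736 + 1215 + 897 + 792 + 1254 = 4894 billion.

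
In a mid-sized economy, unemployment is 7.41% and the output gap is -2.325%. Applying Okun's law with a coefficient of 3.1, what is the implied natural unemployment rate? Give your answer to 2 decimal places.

6.66%

From Okun's law, u - u* = -(output gap)/β = -(-2.325)/3.1 = 0.75 points.
So u* = 7.41 - 0.75 = 6.66%.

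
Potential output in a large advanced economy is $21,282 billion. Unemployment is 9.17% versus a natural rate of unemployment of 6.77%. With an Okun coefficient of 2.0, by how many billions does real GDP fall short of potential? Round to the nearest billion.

$1,022 billion

Output gap = -2.0 × (9.17 - 6.77) = -2 × 2.4 = -4.8%.
Actual GDP ≈ 21282 × 0.952 ≈ 20260 billion, so the shortfall is 21282 - 20260 = 1022 billion.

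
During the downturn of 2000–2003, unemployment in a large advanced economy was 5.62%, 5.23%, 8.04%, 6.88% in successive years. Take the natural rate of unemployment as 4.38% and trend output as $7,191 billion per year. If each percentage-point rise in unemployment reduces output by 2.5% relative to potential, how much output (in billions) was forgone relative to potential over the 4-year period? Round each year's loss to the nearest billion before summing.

$1,483 billion

Year 2000: gap = -2.5 × (5.62 - 4.38) = -3.1%, loss ≈ 7191 × 3.1/100 ≈ 223.
Year 2001: gap = -2.5 × (5.23 - 4.38) = -2.125%, loss ≈ 7191 × 2.125/100 ≈ 153.
Year 2002: gap = -2.5 × (8.04 - 4.38) = -9.15%, loss ≈ 7191 × 9.15/100 ≈ 658.
Year 2003: gap = -2.5 × (6.88 - 4.38) = -6.25%, loss ≈ 7191 × 6.25/100 ≈ 449.
Total lost output = 223 + 153 + 658 + 449 = 1483 billion.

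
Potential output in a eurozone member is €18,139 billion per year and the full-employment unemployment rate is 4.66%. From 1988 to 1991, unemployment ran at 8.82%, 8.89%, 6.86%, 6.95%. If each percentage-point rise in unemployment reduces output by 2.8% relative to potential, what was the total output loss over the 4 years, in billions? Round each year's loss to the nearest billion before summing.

Year 1988: gap = -2.8 × (8.82 - 4.66) = -11.648%, loss ≈ 18139 × 11.648/100 ≈ 2113.
Year 1989: gap = -2.8 × (8.89 - 4.66) = -11.844%, loss ≈ 18139 × 11.844/100 ≈ 2148.
Year 1990: gap = -2.8 × (6.86 - 4.66) = -6.16%, loss ≈ 18139 × 6.16/100 ≈ 1117.
Year 1991: gap = -2.8 × (6.95 - 4.66) = -6.412%, loss ≈ 18139 × 6.412/100 ≈ 1163.
Total lost output = 2113 + 2148 + 1117 + 1163 = 6541 billion.

€6,541 billion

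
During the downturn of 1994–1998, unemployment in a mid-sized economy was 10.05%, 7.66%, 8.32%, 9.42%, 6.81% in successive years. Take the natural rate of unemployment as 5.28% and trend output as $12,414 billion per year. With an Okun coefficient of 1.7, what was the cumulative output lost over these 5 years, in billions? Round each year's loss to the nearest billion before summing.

$3,348 billion

Year 1994: gap = -1.7 × (10.05 - 5.28) = -8.109%, loss ≈ 12414 × 8.109/100 ≈ 1007.
Year 1995: gap = -1.7 × (7.66 - 5.28) = -4.046%, loss ≈ 12414 × 4.046/100 ≈ 502.
Year 1996: gap = -1.7 × (8.32 - 5.28) = -5.168%, loss ≈ 12414 × 5.168/100 ≈ 642.
Year 1997: gap = -1.7 × (9.42 - 5.28) = -7.038%, loss ≈ 12414 × 7.038/100 ≈ 874.
Year 1998: gap = -1.7 × (6.81 - 5.28) = -2.601%, loss ≈ 12414 × 2.601/100 ≈ 323.
Total lost output = 1007 + 502 + 642 + 874 + 323 = 3348 billion.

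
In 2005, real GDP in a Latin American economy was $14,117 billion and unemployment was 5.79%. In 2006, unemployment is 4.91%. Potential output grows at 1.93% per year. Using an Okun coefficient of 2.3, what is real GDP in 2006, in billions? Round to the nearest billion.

$14,675 billion

Δu = 4.91 - 5.79 = -0.88 points.
Okun's law (growth form): g_Y = g_Y* - β × Δu = 1.93 - 2.3 × (-0.88) = 1.93 + 2.024 = 3.954%.
Real GDP in the next year = 14117 × (1 + 3.954/100) = 14117 × 1.03954 ≈ 14675 billion.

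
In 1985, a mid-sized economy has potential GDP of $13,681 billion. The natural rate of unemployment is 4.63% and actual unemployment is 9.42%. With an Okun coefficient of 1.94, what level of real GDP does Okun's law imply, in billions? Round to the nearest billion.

$12,410 billion

Unemployment gap = 9.42 - 4.63 = 4.79 points, so the output gap is -1.94 × 4.79 = -9.2926%.
Actual GDP = 13681 × (1 - 9.2926/100) = 13681 × 0.907074 ≈ 12410 billion.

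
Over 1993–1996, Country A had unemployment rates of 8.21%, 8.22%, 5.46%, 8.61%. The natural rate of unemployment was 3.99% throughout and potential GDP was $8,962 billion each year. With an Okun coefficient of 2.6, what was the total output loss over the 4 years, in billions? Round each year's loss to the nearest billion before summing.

$3,389 billion

Year 1993: gap = -2.6 × (8.21 - 3.99) = -10.972%, loss ≈ 8962 × 10.972/100 ≈ 983.
Year 1994: gap = -2.6 × (8.22 - 3.99) = -10.998%, loss ≈ 8962 × 10.998/100 ≈ 986.
Year 1995: gap = -2.6 × (5.46 - 3.99) = -3.822%, loss ≈ 8962 × 3.822/100 ≈ 343.
Year 1996: gap = -2.6 × (8.61 - 3.99) = -12.012%, loss ≈ 8962 × 12.012/100 ≈ 1077.
Total lost output = 983 + 986 + 343 + 1077 = 3389 billion.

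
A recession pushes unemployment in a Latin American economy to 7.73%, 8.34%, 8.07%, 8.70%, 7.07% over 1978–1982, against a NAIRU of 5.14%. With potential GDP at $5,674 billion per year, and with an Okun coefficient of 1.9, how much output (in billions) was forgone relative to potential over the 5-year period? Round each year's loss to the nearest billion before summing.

$1,532 billion

Year 1978: gap = -1.9 × (7.73 - 5.14) = -4.921%, loss ≈ 5674 × 4.921/100 ≈ 279.
Year 1979: gap = -1.9 × (8.34 - 5.14) = -6.08%, loss ≈ 5674 × 6.08/100 ≈ 345.
Year 1980: gap = -1.9 × (8.07 - 5.14) = -5.567%, loss ≈ 5674 × 5.567/100 ≈ 316.
Year 1981: gap = -1.9 × (8.7 - 5.14) = -6.764%, loss ≈ 5674 × 6.764/100 ≈ 384.
Year 1982: gap = -1.9 × (7.07 - 5.14) = -3.667%, loss ≈ 5674 × 3.667/100 ≈ 208.
Total lost output = 279 + 345 + 316 + 384 + 208 = 1532 billion.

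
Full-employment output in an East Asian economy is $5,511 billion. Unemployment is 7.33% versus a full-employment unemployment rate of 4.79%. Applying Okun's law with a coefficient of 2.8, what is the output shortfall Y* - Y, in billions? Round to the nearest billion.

Output gap = -2.8 × (7.33 - 4.79) = -2.8 × 2.54 = -7.112%.
Actual GDP ≈ 5511 × 0.92888 ≈ 5119 billion, so the shortfall is 5511 - 5119 = 392 billion.

$392 billion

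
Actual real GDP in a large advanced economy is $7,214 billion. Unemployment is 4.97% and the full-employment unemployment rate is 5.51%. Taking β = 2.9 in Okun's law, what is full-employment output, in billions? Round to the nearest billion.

$7,103 billion

Unemployment gap = 4.97 - 5.51 = -0.54 points, so output gap = -2.9 × (-0.54) = 1.566%.
Since Y = Y* × (1 + gap/100), Y* = 7214/1.01566 ≈ 7103 billion.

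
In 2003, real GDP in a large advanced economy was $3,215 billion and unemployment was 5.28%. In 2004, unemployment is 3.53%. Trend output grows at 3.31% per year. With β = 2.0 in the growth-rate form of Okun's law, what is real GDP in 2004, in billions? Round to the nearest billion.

$3,434 billion

Δu = 3.53 - 5.28 = -1.75 points.
Okun's law (growth form): g_Y = g_Y* - β × Δu = 3.31 - 2.0 × (-1.75) = 3.31 + 3.5 = 6.81%.
Real GDP in the next year = 3215 × (1 + 6.81/100) = 3215 × 1.0681 ≈ 3434 billion.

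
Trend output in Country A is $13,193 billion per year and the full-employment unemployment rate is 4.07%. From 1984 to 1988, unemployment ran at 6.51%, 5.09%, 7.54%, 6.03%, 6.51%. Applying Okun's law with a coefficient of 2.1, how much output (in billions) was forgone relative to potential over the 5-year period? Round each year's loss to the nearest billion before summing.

$3,139 billion

Year 1984: gap = -2.1 × (6.51 - 4.07) = -5.124%, loss ≈ 13193 × 5.124/100 ≈ 676.
Year 1985: gap = -2.1 × (5.09 - 4.07) = -2.142%, loss ≈ 13193 × 2.142/100 ≈ 283.
Year 1986: gap = -2.1 × (7.54 - 4.07) = -7.287%, loss ≈ 13193 × 7.287/100 ≈ 961.
Year 1987: gap = -2.1 × (6.03 - 4.07) = -4.116%, loss ≈ 13193 × 4.116/100 ≈ 543.
Year 1988: gap = -2.1 × (6.51 - 4.07) = -5.124%, loss ≈ 13193 × 5.124/100 ≈ 676.
Total lost output = 676 + 283 + 961 + 543 + 676 = 3139 billion.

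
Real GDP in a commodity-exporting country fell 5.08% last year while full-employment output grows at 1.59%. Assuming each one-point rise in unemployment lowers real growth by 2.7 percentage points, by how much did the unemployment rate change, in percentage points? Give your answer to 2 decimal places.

Growth-rate Okun's law: g_Y = g_Y* - β × Δu, so Δu = (g_Y* - g_Y)/β.
Δu = (1.59 + 5.08)/2.7 = 6.67/2.7 = 2.47 percentage points.

2.47 percentage points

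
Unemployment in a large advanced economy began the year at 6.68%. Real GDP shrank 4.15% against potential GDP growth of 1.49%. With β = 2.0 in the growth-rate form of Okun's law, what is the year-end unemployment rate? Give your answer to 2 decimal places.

Growth-rate Okun's law: g_Y = g_Y* - β × Δu, so Δu = (g_Y* - g_Y)/β.
Δu = (1.49 + 4.15)/2.0 = 5.64/2.0 = 2.82 percentage points.
Year-end unemployment = 6.68 + 2.82 = 9.50%.

9.50%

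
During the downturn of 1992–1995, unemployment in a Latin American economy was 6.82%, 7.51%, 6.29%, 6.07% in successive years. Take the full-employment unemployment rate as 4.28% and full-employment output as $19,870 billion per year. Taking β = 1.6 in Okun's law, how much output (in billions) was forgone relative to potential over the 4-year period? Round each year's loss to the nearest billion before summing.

$3,043 billion

Year 1992: gap = -1.6 × (6.82 - 4.28) = -4.064%, loss ≈ 19870 × 4.064/100 ≈ 808.
Year 1993: gap = -1.6 × (7.51 - 4.28) = -5.168%, loss ≈ 19870 × 5.168/100 ≈ 1027.
Year 1994: gap = -1.6 × (6.29 - 4.28) = -3.216%, loss ≈ 19870 × 3.216/100 ≈ 639.
Year 1995: gap = -1.6 × (6.07 - 4.28) = -2.864%, loss ≈ 19870 × 2.864/100 ≈ 569.
Total lost output = 808 + 1027 + 639 + 569 = 3043 billion.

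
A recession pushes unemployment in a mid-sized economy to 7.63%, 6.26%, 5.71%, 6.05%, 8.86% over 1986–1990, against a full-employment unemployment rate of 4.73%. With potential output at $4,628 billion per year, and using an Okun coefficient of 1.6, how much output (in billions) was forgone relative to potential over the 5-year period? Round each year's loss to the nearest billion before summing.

$805 billion

Year 1986: gap = -1.6 × (7.63 - 4.73) = -4.64%, loss ≈ 4628 × 4.64/100 ≈ 215.
Year 1987: gap = -1.6 × (6.26 - 4.73) = -2.448%, loss ≈ 4628 × 2.448/100 ≈ 113.
Year 1988: gap = -1.6 × (5.71 - 4.73) = -1.568%, loss ≈ 4628 × 1.568/100 ≈ 73.
Year 1989: gap = -1.6 × (6.05 - 4.73) = -2.112%, loss ≈ 4628 × 2.112/100 ≈ 98.
Year 1990: gap = -1.6 × (8.86 - 4.73) = -6.608%, loss ≈ 4628 × 6.608/100 ≈ 306.
Total lost output = 215 + 113 + 73 + 98 + 306 = 805 billion.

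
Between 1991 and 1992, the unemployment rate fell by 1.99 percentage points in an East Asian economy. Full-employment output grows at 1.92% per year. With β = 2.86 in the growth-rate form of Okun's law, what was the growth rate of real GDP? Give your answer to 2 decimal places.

7.61%

Growth-rate Okun's law: g_Y = g_Y* - β × Δu.
g_Y = 1.92 - 2.86 × (-1.99) = 1.92 + 5.6914 = 7.6114%, i.e. 7.61% to 2 d.p.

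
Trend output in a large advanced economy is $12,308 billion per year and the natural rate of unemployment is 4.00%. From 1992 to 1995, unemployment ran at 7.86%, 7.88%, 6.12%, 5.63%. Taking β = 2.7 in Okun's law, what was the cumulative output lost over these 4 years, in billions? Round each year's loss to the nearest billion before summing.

Year 1992: gap = -2.7 × (7.86 - 4) = -10.422%, loss ≈ 12308 × 10.422/100 ≈ 1283.
Year 1993: gap = -2.7 × (7.88 - 4) = -10.476%, loss ≈ 12308 × 10.476/100 ≈ 1289.
Year 1994: gap = -2.7 × (6.12 - 4) = -5.724%, loss ≈ 12308 × 5.724/100 ≈ 705.
Year 1995: gap = -2.7 × (5.63 - 4) = -4.401%, loss ≈ 12308 × 4.401/100 ≈ 542.
Total lost output = 1283 + 1289 + 705 + 542 = 3819 billion.

$3,819 billion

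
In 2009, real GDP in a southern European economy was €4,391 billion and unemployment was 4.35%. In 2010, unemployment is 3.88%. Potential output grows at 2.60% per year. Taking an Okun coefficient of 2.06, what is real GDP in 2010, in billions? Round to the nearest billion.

€4,548 billion

Δu = 3.88 - 4.35 = -0.47 points.
Okun's law (growth form): g_Y = g_Y* - β × Δu = 2.60 - 2.06 × (-0.47) = 2.6 + 0.9682 = 3.5682%.
Real GDP in the next year = 4391 × (1 + 3.5682/100) = 4391 × 1.035682 ≈ 4548 billion.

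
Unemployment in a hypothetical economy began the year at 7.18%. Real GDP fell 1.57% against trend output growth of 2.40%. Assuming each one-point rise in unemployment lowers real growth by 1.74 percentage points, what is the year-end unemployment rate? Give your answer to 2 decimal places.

Growth-rate Okun's law: g_Y = g_Y* - β × Δu, so Δu = (g_Y* - g_Y)/β.
Δu = (2.4 + 1.57)/1.74 = 3.97/1.74 = 2.28 percentage points.
Year-end unemployment = 7.18 + 2.28 = 9.46%.

9.46%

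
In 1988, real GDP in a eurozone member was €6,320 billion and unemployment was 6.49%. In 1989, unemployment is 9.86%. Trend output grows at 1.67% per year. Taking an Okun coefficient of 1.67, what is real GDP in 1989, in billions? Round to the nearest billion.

Δu = 9.86 - 6.49 = 3.37 points.
Okun's law (growth form): g_Y = g_Y* - β × Δu = 1.67 - 1.67 × (3.37) = 1.67 - 5.6279 = -3.9579%.
Real GDP in the next year = 6320 × (1 - 3.9579/100) = 6320 × 0.960421 ≈ 6070 billion.

€6,070 billion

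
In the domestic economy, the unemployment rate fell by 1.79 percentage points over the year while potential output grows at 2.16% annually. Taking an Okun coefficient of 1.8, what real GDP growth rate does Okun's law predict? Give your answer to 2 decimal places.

Growth-rate Okun's law: g_Y = g_Y* - β × Δu.
g_Y = 2.16 - 1.8 × (-1.79) = 2.16 + 3.222 = 5.382%, i.e. 5.38% to 2 d.p.

5.38%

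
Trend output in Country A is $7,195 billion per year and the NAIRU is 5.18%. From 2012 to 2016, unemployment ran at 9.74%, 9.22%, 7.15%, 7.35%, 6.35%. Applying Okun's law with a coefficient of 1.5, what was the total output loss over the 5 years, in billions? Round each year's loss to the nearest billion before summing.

$1,501 billion

Year 2012: gap = -1.5 × (9.74 - 5.18) = -6.84%, loss ≈ 7195 × 6.84/100 ≈ 492.
Year 2013: gap = -1.5 × (9.22 - 5.18) = -6.06%, loss ≈ 7195 × 6.06/100 ≈ 436.
Year 2014: gap = -1.5 × (7.15 - 5.18) = -2.955%, loss ≈ 7195 × 2.955/100 ≈ 213.
Year 2015: gap = -1.5 × (7.35 - 5.18) = -3.255%, loss ≈ 7195 × 3.255/100 ≈ 234.
Year 2016: gap = -1.5 × (6.35 - 5.18) = -1.755%, loss ≈ 7195 × 1.755/100 ≈ 126.
Total lost output = 492 + 436 + 213 + 234 + 126 = 1501 billion.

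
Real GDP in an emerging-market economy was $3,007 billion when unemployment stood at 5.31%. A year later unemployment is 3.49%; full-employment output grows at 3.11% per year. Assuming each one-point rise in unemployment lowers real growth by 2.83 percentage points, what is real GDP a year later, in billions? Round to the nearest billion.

$3,255 billion

Δu = 3.49 - 5.31 = -1.82 points.
Okun's law (growth form): g_Y = g_Y* - β × Δu = 3.11 - 2.83 × (-1.82) = 3.11 + 5.1506 = 8.2606%.
Real GDP in the next year = 3007 × (1 + 8.2606/100) = 3007 × 1.082606 ≈ 3255 billion.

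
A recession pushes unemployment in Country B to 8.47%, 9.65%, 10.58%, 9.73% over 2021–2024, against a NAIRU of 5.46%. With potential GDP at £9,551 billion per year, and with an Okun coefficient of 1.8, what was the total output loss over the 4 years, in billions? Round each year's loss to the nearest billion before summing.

£2,851 billion

Year 2021: gap = -1.8 × (8.47 - 5.46) = -5.418%, loss ≈ 9551 × 5.418/100 ≈ 517.
Year 2022: gap = -1.8 × (9.65 - 5.46) = -7.542%, loss ≈ 9551 × 7.542/100 ≈ 720.
Year 2023: gap = -1.8 × (10.58 - 5.46) = -9.216%, loss ≈ 9551 × 9.216/100 ≈ 880.
Year 2024: gap = -1.8 × (9.73 - 5.46) = -7.686%, loss ≈ 9551 × 7.686/100 ≈ 734.
Total lost output = 517 + 720 + 880 + 734 = 2851 billion.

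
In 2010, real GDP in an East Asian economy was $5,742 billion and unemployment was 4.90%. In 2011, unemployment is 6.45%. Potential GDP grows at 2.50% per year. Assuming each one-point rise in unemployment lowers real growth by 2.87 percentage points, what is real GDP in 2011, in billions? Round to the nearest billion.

$5,630 billion

Δu = 6.45 - 4.9 = 1.55 points.
Okun's law (growth form): g_Y = g_Y* - β × Δu = 2.50 - 2.87 × (1.55) = 2.5 - 4.4485 = -1.9485%.
Real GDP in the next year = 5742 × (1 - 1.9485/100) = 5742 × 0.980515 ≈ 5630 billion.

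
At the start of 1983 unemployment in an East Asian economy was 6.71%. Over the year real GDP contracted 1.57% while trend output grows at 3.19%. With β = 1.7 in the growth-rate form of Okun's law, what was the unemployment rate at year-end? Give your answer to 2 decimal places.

Growth-rate Okun's law: g_Y = g_Y* - β × Δu, so Δu = (g_Y* - g_Y)/β.
Δu = (3.19 + 1.57)/1.7 = 4.76/1.7 = 2.80 percentage points.
Year-end unemployment = 6.71 + 2.8 = 9.51%.

9.51%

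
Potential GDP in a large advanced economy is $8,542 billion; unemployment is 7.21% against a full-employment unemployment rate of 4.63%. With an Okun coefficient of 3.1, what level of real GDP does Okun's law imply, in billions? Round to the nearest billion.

$7,859 billion

Unemployment gap = 7.21 - 4.63 = 2.58 points, so the output gap is -3.1 × 2.58 = -7.998%.
Actual GDP = 8542 × (1 - 7.998/100) = 8542 × 0.92002 ≈ 7859 billion.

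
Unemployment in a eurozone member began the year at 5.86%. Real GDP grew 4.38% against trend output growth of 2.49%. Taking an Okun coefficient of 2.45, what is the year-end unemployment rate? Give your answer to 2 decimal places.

Growth-rate Okun's law: g_Y = g_Y* - β × Δu, so Δu = (g_Y* - g_Y)/β.
Δu = (2.49 - 4.38)/2.45 = -1.89/2.45 = -0.77 percentage points.
Year-end unemployment = 5.86 - 0.77 = 5.09%.

5.09%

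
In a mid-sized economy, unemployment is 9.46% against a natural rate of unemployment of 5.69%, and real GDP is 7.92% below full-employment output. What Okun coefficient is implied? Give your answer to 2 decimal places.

Okun's law: output gap = -β × (u - u*).
-7.92 = -β × (9.46 - 5.69) = -β × 3.77, so β = 7.92/3.77 = 2.10.

β ≈ 2.10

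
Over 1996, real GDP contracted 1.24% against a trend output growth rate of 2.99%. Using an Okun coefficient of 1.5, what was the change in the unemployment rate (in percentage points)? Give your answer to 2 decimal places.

2.82 percentage points

Growth-rate Okun's law: g_Y = g_Y* - β × Δu, so Δu = (g_Y* - g_Y)/β.
Δu = (2.99 + 1.24)/1.5 = 4.23/1.5 = 2.82 percentage points.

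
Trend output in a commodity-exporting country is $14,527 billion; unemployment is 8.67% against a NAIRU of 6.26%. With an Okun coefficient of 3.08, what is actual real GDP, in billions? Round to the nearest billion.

Unemployment gap = 8.67 - 6.26 = 2.41 points, so the output gap is -3.08 × 2.41 = -7.4228%.
Actual GDP = 14527 × (1 - 7.4228/100) = 14527 × 0.925772 ≈ 13449 billion.

$13,449 billion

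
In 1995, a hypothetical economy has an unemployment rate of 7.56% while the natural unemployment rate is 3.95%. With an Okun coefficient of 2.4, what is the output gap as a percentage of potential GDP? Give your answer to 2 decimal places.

The unemployment gap is 7.56 - 3.95 = 3.61 percentage points.
Okun's law gives an output gap of -2.4 × 3.61 = -8.664%, i.e. 8.66% below potential.

-8.66%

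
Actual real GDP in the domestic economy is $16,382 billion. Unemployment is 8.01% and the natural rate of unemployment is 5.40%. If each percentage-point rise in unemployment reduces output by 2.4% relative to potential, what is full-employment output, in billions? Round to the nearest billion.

Unemployment gap = 8.01 - 5.4 = 2.61 points, so output gap = -2.4 × 2.61 = -6.264%.
Since Y = Y* × (1 + gap/100), Y* = 16382/0.93736 ≈ 17477 billion.

$17,477 billion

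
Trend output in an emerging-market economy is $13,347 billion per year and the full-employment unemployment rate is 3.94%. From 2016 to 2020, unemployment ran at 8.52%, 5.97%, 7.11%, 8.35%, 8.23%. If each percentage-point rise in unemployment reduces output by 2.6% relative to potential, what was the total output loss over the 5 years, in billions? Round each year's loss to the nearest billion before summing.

Year 2016: gap = -2.6 × (8.52 - 3.94) = -11.908%, loss ≈ 13347 × 11.908/100 ≈ 1589.
Year 2017: gap = -2.6 × (5.97 - 3.94) = -5.278%, loss ≈ 13347 × 5.278/100 ≈ 704.
Year 2018: gap = -2.6 × (7.11 - 3.94) = -8.242%, loss ≈ 13347 × 8.242/100 ≈ 1100.
Year 2019: gap = -2.6 × (8.35 - 3.94) = -11.466%, loss ≈ 13347 × 11.466/100 ≈ 1530.
Year 2020: gap = -2.6 × (8.23 - 3.94) = -11.154%, loss ≈ 13347 × 11.154/100 ≈ 1489.
Total lost output = 1589 + 704 + 1100 + 1530 + 1489 = 6412 billion.

$6,412 billion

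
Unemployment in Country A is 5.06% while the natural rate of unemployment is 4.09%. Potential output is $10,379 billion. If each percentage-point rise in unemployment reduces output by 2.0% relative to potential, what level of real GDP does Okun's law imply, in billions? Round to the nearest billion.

$10,178 billion

Unemployment gap = 5.06 - 4.09 = 0.97 points, so the output gap is -2 × 0.97 = -1.94%.
Actual GDP = 10379 × (1 - 1.94/100) = 10379 × 0.9806 ≈ 10178 billion.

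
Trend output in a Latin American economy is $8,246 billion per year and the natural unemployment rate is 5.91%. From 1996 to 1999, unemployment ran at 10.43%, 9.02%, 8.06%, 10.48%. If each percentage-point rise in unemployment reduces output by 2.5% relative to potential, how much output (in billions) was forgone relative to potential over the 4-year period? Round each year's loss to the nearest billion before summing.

Year 1996: gap = -2.5 × (10.43 - 5.91) = -11.3%, loss ≈ 8246 × 11.3/100 ≈ 932.
Year 1997: gap = -2.5 × (9.02 - 5.91) = -7.775%, loss ≈ 8246 × 7.775/100 ≈ 641.
Year 1998: gap = -2.5 × (8.06 - 5.91) = -5.375%, loss ≈ 8246 × 5.375/100 ≈ 443.
Year 1999: gap = -2.5 × (10.48 - 5.91) = -11.425%, loss ≈ 8246 × 11.425/100 ≈ 942.
Total lost output = 932 + 641 + 443 + 942 = 2958 billion.

$2,958 billion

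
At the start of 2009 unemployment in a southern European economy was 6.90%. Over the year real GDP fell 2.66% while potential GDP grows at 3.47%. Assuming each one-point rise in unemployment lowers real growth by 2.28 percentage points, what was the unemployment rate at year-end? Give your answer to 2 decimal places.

Growth-rate Okun's law: g_Y = g_Y* - β × Δu, so Δu = (g_Y* - g_Y)/β.
Δu = (3.47 + 2.66)/2.28 = 6.13/2.28 = 2.69 percentage points.
Year-end unemployment = 6.9 + 2.69 = 9.59%.

9.59%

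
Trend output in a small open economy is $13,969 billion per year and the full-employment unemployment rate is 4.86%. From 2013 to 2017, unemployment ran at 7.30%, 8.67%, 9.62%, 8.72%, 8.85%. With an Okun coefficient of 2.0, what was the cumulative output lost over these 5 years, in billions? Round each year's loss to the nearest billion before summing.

Year 2013: gap = -2.0 × (7.3 - 4.86) = -4.88%, loss ≈ 13969 × 4.88/100 ≈ 682.
Year 2014: gap = -2.0 × (8.67 - 4.86) = -7.62%, loss ≈ 13969 × 7.62/100 ≈ 1064.
Year 2015: gap = -2.0 × (9.62 - 4.86) = -9.52%, loss ≈ 13969 × 9.52/100 ≈ 1330.
Year 2016: gap = -2.0 × (8.72 - 4.86) = -7.72%, loss ≈ 13969 × 7.72/100 ≈ 1078.
Year 2017: gap = -2.0 × (8.85 - 4.86) = -7.98%, loss ≈ 13969 × 7.98/100 ≈ 1115.
Total lost output = 682 + 1064 + 1330 + 1078 + 1115 = 5269 billion.

$5,269 billion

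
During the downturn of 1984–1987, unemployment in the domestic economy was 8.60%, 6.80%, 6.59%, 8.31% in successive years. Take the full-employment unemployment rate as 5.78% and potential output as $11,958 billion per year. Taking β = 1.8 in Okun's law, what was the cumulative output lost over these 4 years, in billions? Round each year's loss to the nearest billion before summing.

Year 1984: gap = -1.8 × (8.6 - 5.78) = -5.076%, loss ≈ 11958 × 5.076/100 ≈ 607.
Year 1985: gap = -1.8 × (6.8 - 5.78) = -1.836%, loss ≈ 11958 × 1.836/100 ≈ 220.
Year 1986: gap = -1.8 × (6.59 - 5.78) = -1.458%, loss ≈ 11958 × 1.458/100 ≈ 174.
Year 1987: gap = -1.8 × (8.31 - 5.78) = -4.554%, loss ≈ 11958 × 4.554/100 ≈ 545.
Total lost output = 607 + 220 + 174 + 545 = 1546 billion.

$1,546 billion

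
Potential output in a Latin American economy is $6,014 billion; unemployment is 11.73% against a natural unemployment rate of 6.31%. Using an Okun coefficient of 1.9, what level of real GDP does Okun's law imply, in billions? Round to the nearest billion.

$5,395 billion

Unemployment gap = 11.73 - 6.31 = 5.42 points, so the output gap is -1.9 × 5.42 = -10.298%.
Actual GDP = 6014 × (1 - 10.298/100) = 6014 × 0.89702 ≈ 5395 billion.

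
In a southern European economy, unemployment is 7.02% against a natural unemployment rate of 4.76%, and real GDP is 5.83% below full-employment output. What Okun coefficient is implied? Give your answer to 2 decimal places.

β ≈ 2.58

Okun's law: output gap = -β × (u - u*).
-5.83 = -β × (7.02 - 4.76) = -β × 2.26, so β = 5.83/2.26 = 2.58.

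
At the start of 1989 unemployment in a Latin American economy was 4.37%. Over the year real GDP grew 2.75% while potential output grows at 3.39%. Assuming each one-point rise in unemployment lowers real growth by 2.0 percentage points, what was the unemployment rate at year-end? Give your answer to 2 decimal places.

Growth-rate Okun's law: g_Y = g_Y* - β × Δu, so Δu = (g_Y* - g_Y)/β.
Δu = (3.39 - 2.75)/2.0 = 0.64/2.0 = 0.32 percentage points.
Year-end unemployment = 4.37 + 0.32 = 4.69%.

4.69%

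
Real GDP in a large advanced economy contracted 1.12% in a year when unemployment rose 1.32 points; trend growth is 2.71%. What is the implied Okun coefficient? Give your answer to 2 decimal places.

β ≈ 2.90

Growth form: g_Y = g_Y* - β × Δu, so β = (g_Y* - g_Y)/Δu.
β = (2.71 + 1.12)/1.32 = 3.83/1.32 = 2.90.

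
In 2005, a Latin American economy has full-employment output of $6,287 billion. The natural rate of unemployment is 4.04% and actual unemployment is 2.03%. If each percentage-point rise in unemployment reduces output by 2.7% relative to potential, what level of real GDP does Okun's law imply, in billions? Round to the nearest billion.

$6,628 billion

Unemployment gap = 2.03 - 4.04 = -2.01 points, so the output gap is -2.7 × (-2.01) = 5.427%.
Actual GDP = 6287 × (1 + 5.427/100) = 6287 × 1.05427 ≈ 6628 billion.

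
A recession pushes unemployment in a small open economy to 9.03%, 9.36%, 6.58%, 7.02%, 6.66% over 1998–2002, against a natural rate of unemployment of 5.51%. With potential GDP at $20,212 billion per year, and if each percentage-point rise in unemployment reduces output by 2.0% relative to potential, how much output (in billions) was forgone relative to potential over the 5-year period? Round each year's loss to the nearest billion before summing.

$4,487 billion

Year 1998: gap = -2.0 × (9.03 - 5.51) = -7.04%, loss ≈ 20212 × 7.04/100 ≈ 1423.
Year 1999: gap = -2.0 × (9.36 - 5.51) = -7.7%, loss ≈ 20212 × 7.7/100 ≈ 1556.
Year 2000: gap = -2.0 × (6.58 - 5.51) = -2.14%, loss ≈ 20212 × 2.14/100 ≈ 433.
Year 2001: gap = -2.0 × (7.02 - 5.51) = -3.02%, loss ≈ 20212 × 3.02/100 ≈ 610.
Year 2002: gap = -2.0 × (6.66 - 5.51) = -2.3%, loss ≈ 20212 × 2.3/100 ≈ 465.
Total lost output = 1423 + 1556 + 433 + 610 + 465 = 4487 billion.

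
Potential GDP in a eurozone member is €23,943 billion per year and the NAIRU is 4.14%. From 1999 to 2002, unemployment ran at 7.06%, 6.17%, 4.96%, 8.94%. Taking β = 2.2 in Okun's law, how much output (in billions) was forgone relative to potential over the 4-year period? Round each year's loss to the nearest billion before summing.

€5,567 billion

Year 1999: gap = -2.2 × (7.06 - 4.14) = -6.424%, loss ≈ 23943 × 6.424/100 ≈ 1538.
Year 2000: gap = -2.2 × (6.17 - 4.14) = -4.466%, loss ≈ 23943 × 4.466/100 ≈ 1069.
Year 2001: gap = -2.2 × (4.96 - 4.14) = -1.804%, loss ≈ 23943 × 1.804/100 ≈ 432.
Year 2002: gap = -2.2 × (8.94 - 4.14) = -10.56%, loss ≈ 23943 × 10.56/100 ≈ 2528.
Total lost output = 1538 + 1069 + 432 + 2528 = 5567 billion.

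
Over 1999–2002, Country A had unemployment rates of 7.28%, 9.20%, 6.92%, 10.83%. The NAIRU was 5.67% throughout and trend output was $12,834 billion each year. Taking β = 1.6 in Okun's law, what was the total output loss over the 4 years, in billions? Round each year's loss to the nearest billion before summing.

Year 1999: gap = -1.6 × (7.28 - 5.67) = -2.576%, loss ≈ 12834 × 2.576/100 ≈ 331.
Year 2000: gap = -1.6 × (9.2 - 5.67) = -5.648%, loss ≈ 12834 × 5.648/100 ≈ 725.
Year 2001: gap = -1.6 × (6.92 - 5.67) = -2%, loss ≈ 12834 × 2/100 ≈ 257.
Year 2002: gap = -1.6 × (10.83 - 5.67) = -8.256%, loss ≈ 12834 × 8.256/100 ≈ 1060.
Total lost output = 331 + 725 + 257 + 1060 = 2373 billion.

$2,373 billion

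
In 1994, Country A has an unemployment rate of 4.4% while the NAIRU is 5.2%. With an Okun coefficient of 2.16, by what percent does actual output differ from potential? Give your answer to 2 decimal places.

1.73%

The unemployment gap is 4.4 - 5.2 = -0.8 percentage points.
Okun's law gives an output gap of -2.16 × (-0.8) = 1.728%, i.e. 1.73% above potential.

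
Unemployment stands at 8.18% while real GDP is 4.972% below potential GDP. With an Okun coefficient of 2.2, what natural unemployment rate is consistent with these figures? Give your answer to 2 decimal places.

From Okun's law, u - u* = -(output gap)/β = -(-4.972)/2.2 = 2.26 points.
So u* = 8.18 - 2.26 = 5.92%.

5.92%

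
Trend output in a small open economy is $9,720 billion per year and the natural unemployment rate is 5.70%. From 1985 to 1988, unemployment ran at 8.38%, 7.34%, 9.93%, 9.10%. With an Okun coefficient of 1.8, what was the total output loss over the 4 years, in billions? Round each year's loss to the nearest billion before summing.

Year 1985: gap = -1.8 × (8.38 - 5.7) = -4.824%, loss ≈ 9720 × 4.824/100 ≈ 469.
Year 1986: gap = -1.8 × (7.34 - 5.7) = -2.952%, loss ≈ 9720 × 2.952/100 ≈ 287.
Year 1987: gap = -1.8 × (9.93 - 5.7) = -7.614%, loss ≈ 9720 × 7.614/100 ≈ 740.
Year 1988: gap = -1.8 × (9.1 - 5.7) = -6.12%, loss ≈ 9720 × 6.12/100 ≈ 595.
Total lost output = 469 + 287 + 740 + 595 = 2091 billion.

$2,091 billion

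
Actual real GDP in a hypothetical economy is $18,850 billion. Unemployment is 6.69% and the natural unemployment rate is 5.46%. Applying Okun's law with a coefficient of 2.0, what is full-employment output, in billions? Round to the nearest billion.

$19,325 billion

Unemployment gap = 6.69 - 5.46 = 1.23 points, so output gap = -2 × 1.23 = -2.46%.
Since Y = Y* × (1 + gap/100), Y* = 18850/0.9754 ≈ 19325 billion.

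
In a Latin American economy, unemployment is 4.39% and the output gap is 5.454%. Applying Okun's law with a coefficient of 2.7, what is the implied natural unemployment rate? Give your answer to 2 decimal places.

6.41%

From Okun's law, u - u* = -(output gap)/β = -(5.454)/2.7 = -2.02 points.
So u* = 4.39 + 2.02 = 6.41%.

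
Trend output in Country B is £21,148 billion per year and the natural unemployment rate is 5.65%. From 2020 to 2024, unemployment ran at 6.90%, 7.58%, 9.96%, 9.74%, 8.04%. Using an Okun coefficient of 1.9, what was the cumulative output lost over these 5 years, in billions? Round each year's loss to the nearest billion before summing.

Year 2020: gap = -1.9 × (6.9 - 5.65) = -2.375%, loss ≈ 21148 × 2.375/100 ≈ 502.
Year 2021: gap = -1.9 × (7.58 - 5.65) = -3.667%, loss ≈ 21148 × 3.667/100 ≈ 775.
Year 2022: gap = -1.9 × (9.96 - 5.65) = -8.189%, loss ≈ 21148 × 8.189/100 ≈ 1732.
Year 2023: gap = -1.9 × (9.74 - 5.65) = -7.771%, loss ≈ 21148 × 7.771/100 ≈ 1643.
Year 2024: gap = -1.9 × (8.04 - 5.65) = -4.541%, loss ≈ 21148 × 4.541/100 ≈ 960.
Total lost output = 502 + 775 + 1732 + 1643 + 960 = 5612 billion.

£5,612 billion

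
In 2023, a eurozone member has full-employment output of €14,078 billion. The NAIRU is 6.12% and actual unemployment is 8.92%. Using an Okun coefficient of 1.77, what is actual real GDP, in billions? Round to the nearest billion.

Unemployment gap = 8.92 - 6.12 = 2.8 points, so the output gap is -1.77 × 2.8 = -4.956%.
Actual GDP = 14078 × (1 - 4.956/100) = 14078 × 0.95044 ≈ 13380 billion.

€13,380 billion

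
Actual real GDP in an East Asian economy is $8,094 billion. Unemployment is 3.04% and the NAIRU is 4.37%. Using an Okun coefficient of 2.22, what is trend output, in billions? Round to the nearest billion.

$7,862 billion

Unemployment gap = 3.04 - 4.37 = -1.33 points, so output gap = -2.22 × (-1.33) = 2.9526%.
Since Y = Y* × (1 + gap/100), Y* = 8094/1.029526 ≈ 7862 billion.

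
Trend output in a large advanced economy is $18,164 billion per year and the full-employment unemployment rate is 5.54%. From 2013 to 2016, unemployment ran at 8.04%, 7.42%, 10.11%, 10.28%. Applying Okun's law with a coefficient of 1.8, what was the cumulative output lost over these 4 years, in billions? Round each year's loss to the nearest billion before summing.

$4,476 billion

Year 2013: gap = -1.8 × (8.04 - 5.54) = -4.5%, loss ≈ 18164 × 4.5/100 ≈ 817.
Year 2014: gap = -1.8 × (7.42 - 5.54) = -3.384%, loss ≈ 18164 × 3.384/100 ≈ 615.
Year 2015: gap = -1.8 × (10.11 - 5.54) = -8.226%, loss ≈ 18164 × 8.226/100 ≈ 1494.
Year 2016: gap = -1.8 × (10.28 - 5.54) = -8.532%, loss ≈ 18164 × 8.532/100 ≈ 1550.
Total lost output = 817 + 615 + 1494 + 1550 = 4476 billion.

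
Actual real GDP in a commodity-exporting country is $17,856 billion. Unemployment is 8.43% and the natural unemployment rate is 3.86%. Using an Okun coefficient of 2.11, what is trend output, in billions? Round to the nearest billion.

$19,762 billion

Unemployment gap = 8.43 - 3.86 = 4.57 points, so output gap = -2.11 × 4.57 = -9.6427%.
Since Y = Y* × (1 + gap/100), Y* = 17856/0.903573 ≈ 19762 billion.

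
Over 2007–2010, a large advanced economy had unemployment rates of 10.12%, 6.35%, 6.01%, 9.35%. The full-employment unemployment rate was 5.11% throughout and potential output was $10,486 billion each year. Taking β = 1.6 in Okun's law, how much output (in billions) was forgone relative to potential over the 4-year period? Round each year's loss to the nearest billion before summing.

Year 2007: gap = -1.6 × (10.12 - 5.11) = -8.016%, loss ≈ 10486 × 8.016/100 ≈ 841.
Year 2008: gap = -1.6 × (6.35 - 5.11) = -1.984%, loss ≈ 10486 × 1.984/100 ≈ 208.
Year 2009: gap = -1.6 × (6.01 - 5.11) = -1.44%, loss ≈ 10486 × 1.44/100 ≈ 151.
Year 2010: gap = -1.6 × (9.35 - 5.11) = -6.784%, loss ≈ 10486 × 6.784/100 ≈ 711.
Total lost output = 841 + 208 + 151 + 711 = 1911 billion.

$1,911 billion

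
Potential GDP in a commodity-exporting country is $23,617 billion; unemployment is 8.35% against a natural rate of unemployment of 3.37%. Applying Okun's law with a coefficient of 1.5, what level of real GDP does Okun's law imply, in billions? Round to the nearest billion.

Unemployment gap = 8.35 - 3.37 = 4.98 points, so the output gap is -1.5 × 4.98 = -7.47%.
Actual GDP = 23617 × (1 - 7.47/100) = 23617 × 0.9253 ≈ 21853 billion.

$21,853 billion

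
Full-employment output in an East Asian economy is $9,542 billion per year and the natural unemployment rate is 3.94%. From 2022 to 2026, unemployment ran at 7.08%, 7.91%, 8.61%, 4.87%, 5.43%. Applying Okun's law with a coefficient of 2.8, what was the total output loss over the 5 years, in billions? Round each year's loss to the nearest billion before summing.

$3,794 billion

Year 2022: gap = -2.8 × (7.08 - 3.94) = -8.792%, loss ≈ 9542 × 8.792/100 ≈ 839.
Year 2023: gap = -2.8 × (7.91 - 3.94) = -11.116%, loss ≈ 9542 × 11.116/100 ≈ 1061.
Year 2024: gap = -2.8 × (8.61 - 3.94) = -13.076%, loss ≈ 9542 × 13.076/100 ≈ 1248.
Year 2025: gap = -2.8 × (4.87 - 3.94) = -2.604%, loss ≈ 9542 × 2.604/100 ≈ 248.
Year 2026: gap = -2.8 × (5.43 - 3.94) = -4.172%, loss ≈ 9542 × 4.172/100 ≈ 398.
Total lost output = 839 + 1061 + 1248 + 248 + 398 = 3794 billion.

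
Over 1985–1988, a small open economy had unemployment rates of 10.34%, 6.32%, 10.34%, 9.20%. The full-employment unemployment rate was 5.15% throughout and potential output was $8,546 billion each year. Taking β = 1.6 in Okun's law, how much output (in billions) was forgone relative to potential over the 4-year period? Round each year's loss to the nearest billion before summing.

$2,134 billion

Year 1985: gap = -1.6 × (10.34 - 5.15) = -8.304%, loss ≈ 8546 × 8.304/100 ≈ 710.
Year 1986: gap = -1.6 × (6.32 - 5.15) = -1.872%, loss ≈ 8546 × 1.872/100 ≈ 160.
Year 1987: gap = -1.6 × (10.34 - 5.15) = -8.304%, loss ≈ 8546 × 8.304/100 ≈ 710.
Year 1988: gap = -1.6 × (9.2 - 5.15) = -6.48%, loss ≈ 8546 × 6.48/100 ≈ 554.
Total lost output = 710 + 160 + 710 + 554 = 2134 billion.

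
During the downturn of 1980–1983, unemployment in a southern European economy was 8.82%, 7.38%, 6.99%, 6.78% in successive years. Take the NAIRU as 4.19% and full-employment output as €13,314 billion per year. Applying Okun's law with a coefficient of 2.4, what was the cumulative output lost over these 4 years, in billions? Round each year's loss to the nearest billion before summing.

Year 1980: gap = -2.4 × (8.82 - 4.19) = -11.112%, loss ≈ 13314 × 11.112/100 ≈ 1479.
Year 1981: gap = -2.4 × (7.38 - 4.19) = -7.656%, loss ≈ 13314 × 7.656/100 ≈ 1019.
Year 1982: gap = -2.4 × (6.99 - 4.19) = -6.72%, loss ≈ 13314 × 6.72/100 ≈ 895.
Year 1983: gap = -2.4 × (6.78 - 4.19) = -6.216%, loss ≈ 13314 × 6.216/100 ≈ 828.
Total lost output = 1479 + 1019 + 895 + 828 = 4221 billion.

€4,221 billion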